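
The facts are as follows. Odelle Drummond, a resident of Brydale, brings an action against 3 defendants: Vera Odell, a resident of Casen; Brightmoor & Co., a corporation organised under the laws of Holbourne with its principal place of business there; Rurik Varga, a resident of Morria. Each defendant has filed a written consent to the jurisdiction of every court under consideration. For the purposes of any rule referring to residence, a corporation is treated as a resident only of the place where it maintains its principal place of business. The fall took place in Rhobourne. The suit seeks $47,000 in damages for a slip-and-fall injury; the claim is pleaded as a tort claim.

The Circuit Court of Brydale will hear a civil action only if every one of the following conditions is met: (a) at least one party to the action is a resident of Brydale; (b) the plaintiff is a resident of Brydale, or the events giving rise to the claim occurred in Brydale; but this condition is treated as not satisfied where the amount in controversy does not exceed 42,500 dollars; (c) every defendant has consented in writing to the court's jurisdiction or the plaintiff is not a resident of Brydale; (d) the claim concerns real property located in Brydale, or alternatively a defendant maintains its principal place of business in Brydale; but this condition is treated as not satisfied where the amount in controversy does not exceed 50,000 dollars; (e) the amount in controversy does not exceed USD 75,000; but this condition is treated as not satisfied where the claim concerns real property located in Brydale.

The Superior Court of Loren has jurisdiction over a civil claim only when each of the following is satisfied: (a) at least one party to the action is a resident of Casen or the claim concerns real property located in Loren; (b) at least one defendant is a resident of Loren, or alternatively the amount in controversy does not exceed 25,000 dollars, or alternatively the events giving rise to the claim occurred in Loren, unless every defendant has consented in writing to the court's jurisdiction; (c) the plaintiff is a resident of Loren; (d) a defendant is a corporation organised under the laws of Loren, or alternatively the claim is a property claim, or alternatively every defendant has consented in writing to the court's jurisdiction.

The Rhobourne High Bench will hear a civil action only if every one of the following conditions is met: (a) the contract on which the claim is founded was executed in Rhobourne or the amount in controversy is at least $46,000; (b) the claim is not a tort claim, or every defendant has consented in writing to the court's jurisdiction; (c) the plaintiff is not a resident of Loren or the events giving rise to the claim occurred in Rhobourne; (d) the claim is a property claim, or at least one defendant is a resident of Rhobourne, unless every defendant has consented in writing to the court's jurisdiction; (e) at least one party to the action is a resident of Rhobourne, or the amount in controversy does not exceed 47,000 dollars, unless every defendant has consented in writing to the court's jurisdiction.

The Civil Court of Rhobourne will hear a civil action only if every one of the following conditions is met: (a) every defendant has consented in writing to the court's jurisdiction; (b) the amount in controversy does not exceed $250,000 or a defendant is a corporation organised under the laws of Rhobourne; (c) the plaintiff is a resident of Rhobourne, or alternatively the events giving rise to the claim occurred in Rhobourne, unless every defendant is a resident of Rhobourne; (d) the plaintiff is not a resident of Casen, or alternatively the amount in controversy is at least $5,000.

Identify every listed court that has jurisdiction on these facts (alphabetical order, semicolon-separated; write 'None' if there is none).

the Civil Court of Rhobourne; the Rhobourne High Bench

The Circuit Court of Brydale:
  (a) Odelle Drummond resides in Brydale. Condition met.
  (b) The plaintiff resides in Brydale — that alternative is enough. The carve-out does not apply: the amount in controversy is $47,000, above the 42,500 dollars ceiling. Condition met.
  (c) Every defendant has filed written consent, so this disjunct is met. Satisfied.
  (d) The claim does not concern real property; the corporate defendant(s) have their principal place of business in Holbourne, not Brydale — none of the alternatives is met. Fails.
  (e) The amount in controversy is 47,000 dollars, within the $75,000 ceiling. And the carve-out is inapplicable — the claim does not concern real property. Condition met.
  → No jurisdiction.
The Superior Court of Loren:
  (a) Vera Odell resides in Casen, so this disjunct is met. Satisfied.
  (b) No defendant resides in Loren (they reside in Casen, Holbourne, Morria); the amount in controversy is USD 47,000, above the $25,000 ceiling; the operative events occurred in Rhobourne, not Loren — none of the alternatives is met. But every defendant has filed written consent, and the 'unless' clause therefore excuses the requirement. Condition met.
  (c) The plaintiff resides in Brydale, not Loren. Not met.
  (d) Every defendant has filed written consent, which satisfies one of the alternatives. Satisfied.
  → No jurisdiction.
The Rhobourne High Bench:
  (a) The amount in controversy is 47,000 dollars, which meets the $46,000 floor — that alternative is enough. Condition met.
  (b) Every defendant has filed written consent — that alternative is enough. Condition met.
  (c) The plaintiff resides in Brydale, which is not Loren — that alternative is enough. Condition met.
  (d) The claim is a tort claim, not a property claim; no defendant resides in Rhobourne (they reside in Casen, Holbourne, Morria) — no alternative holds. However, every defendant has filed written consent, so the 'unless' proviso supplies this condition. Condition met.
  (e) The amount in controversy is USD 47,000, within the 47,000 dollars ceiling, which satisfies one of the alternatives. Satisfied.
  → Jurisdiction lies.
The Civil Court of Rhobourne:
  (a) Every defendant has filed written consent. Met.
  (b) The amount in controversy is $47,000, within the USD 250,000 ceiling — that alternative is enough. Met.
  (c) The operative events occurred in Rhobourne, so one alternative holds. Satisfied.
  (d) The plaintiff resides in Brydale, which is not Casen, so this disjunct is met. Condition met.
  → All conditions met; jurisdiction exists.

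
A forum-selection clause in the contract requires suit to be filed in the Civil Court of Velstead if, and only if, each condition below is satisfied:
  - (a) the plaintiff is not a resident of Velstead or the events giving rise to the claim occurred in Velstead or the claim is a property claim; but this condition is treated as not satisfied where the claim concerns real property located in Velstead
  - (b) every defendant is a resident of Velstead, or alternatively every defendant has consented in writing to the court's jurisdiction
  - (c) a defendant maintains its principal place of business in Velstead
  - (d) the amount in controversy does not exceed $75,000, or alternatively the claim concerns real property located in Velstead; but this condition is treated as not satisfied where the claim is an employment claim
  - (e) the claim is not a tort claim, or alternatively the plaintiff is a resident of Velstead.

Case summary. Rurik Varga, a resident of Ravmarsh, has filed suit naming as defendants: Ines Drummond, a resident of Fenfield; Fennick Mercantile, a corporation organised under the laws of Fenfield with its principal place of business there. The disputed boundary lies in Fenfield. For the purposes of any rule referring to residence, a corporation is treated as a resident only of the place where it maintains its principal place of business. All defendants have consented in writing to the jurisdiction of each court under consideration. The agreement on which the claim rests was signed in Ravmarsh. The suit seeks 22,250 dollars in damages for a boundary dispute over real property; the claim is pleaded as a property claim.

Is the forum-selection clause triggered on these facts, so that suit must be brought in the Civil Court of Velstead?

No

The Civil Court of Velstead:
  (a) The plaintiff resides in Ravmarsh, which is not Velstead, so this disjunct is met. The exception is not triggered, since the property lies in Fenfield, not Velstead. Satisfied.
  (b) Every defendant has filed written consent — that alternative is enough. Met.
  (c) The corporate defendant(s) have their principal place of business in Fenfield, not Velstead. Fails.
  (d) The amount in controversy is 22,250 dollars, within the 75,000 dollars ceiling, so one alternative holds. The exception is not triggered, since the claim is a property claim, not an employment claim. Satisfied.
  (e) The claim is a property claim, not a tort claim, which satisfies one of the alternatives. Condition met.
  → Forum clause is not triggered.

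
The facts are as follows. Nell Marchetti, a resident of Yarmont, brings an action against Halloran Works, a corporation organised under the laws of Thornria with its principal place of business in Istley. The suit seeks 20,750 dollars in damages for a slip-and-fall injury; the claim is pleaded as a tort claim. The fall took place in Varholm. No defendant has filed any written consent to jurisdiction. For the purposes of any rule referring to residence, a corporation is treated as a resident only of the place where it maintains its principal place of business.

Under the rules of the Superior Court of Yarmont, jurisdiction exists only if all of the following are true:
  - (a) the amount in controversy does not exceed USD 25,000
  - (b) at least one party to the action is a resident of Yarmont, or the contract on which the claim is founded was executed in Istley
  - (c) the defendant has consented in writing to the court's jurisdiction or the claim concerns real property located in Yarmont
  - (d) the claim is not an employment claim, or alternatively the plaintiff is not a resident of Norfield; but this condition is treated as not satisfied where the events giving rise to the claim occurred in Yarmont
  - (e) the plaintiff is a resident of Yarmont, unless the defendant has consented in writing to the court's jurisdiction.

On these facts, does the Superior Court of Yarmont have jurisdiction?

No

The Superior Court of Yarmont:
  (a) The amount in controversy is $20,750, within the $25,000 ceiling. Met.
  (b) Nell Marchetti resides in Yarmont — that alternative is enough. Met.
  (c) No such written consent has been filed; the claim does not concern real property — no alternative holds. Condition not met.
  (d) The claim is a tort claim, not an employment claim, which satisfies one of the alternatives. The exception is not triggered, since the operative events occurred in Varholm, not Yarmont. Met.
  (e) The plaintiff resides in Yarmont. Met.
  → The court lacks jurisdiction.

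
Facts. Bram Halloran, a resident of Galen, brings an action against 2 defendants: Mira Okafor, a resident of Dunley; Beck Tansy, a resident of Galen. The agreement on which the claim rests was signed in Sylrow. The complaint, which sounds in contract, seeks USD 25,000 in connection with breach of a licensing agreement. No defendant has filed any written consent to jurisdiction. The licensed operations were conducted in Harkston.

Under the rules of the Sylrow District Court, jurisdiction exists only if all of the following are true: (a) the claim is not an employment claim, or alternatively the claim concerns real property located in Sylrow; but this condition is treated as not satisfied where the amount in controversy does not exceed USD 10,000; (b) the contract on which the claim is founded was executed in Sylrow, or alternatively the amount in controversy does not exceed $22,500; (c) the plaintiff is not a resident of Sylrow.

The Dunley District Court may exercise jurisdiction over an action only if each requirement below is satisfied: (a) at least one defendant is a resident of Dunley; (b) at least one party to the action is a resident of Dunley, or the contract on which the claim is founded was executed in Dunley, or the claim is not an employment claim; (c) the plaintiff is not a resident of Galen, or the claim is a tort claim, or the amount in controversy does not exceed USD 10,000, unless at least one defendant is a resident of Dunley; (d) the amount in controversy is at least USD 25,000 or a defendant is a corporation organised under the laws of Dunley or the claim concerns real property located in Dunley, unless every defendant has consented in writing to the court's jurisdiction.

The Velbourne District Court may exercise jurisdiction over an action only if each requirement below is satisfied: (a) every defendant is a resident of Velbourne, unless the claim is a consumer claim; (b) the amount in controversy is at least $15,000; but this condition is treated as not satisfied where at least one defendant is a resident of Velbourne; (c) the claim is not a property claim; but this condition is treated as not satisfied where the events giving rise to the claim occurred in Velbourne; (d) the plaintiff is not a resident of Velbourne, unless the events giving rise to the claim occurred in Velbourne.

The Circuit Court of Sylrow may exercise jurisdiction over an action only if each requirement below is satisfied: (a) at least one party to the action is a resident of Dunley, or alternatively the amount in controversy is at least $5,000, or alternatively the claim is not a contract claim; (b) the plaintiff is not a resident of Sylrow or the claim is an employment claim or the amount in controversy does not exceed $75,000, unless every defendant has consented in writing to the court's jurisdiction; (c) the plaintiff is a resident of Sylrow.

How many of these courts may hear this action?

2

The Sylrow District Court:
  (a) The claim is a contract claim, not an employment claim — that alternative is enough. And the carve-out is inapplicable — the amount in controversy is USD 25,000, above the 10,000 dollars ceiling. Met.
  (b) The contract was executed in Sylrow, so this disjunct is met. Condition met.
  (c) The plaintiff resides in Galen, which is not Sylrow. Satisfied.
  → Every requirement is satisfied — jurisdiction.
The Dunley District Court:
  (a) Mira Okafor resides in Dunley. Satisfied.
  (b) Mira Okafor resides in Dunley, so one alternative holds. Met.
  (c) The plaintiff resides in Galen; the claim is a contract claim, not a tort claim; the amount in controversy is USD 25,000, above the USD 10,000 ceiling — every alternative fails. However, Mira Okafor resides in Dunley, so the 'unless' proviso supplies this condition. Satisfied.
  (d) The amount in controversy is 25,000 dollars, which meets the 25,000 dollars floor, which satisfies one of the alternatives. Condition met.
  → Every requirement is satisfied — jurisdiction.
The Velbourne District Court:
  (a) The defendants reside as follows — Mira Okafor in Dunley, Beck Tansy in Galen — not all in Velbourne. And the claim is a contract claim, not a consumer claim, so the proviso does not save it. Not met.
  (b) The amount in controversy is $25,000, which meets the USD 15,000 floor. And the carve-out is inapplicable — no defendant resides in Velbourne (they reside in Dunley, Galen). Satisfied.
  (c) The claim is a contract claim, not a property claim. And the carve-out is inapplicable — the operative events occurred in Harkston, not Velbourne. Satisfied.
  (d) The plaintiff resides in Galen, which is not Velbourne. Satisfied.
  → The court lacks jurisdiction.
The Circuit Court of Sylrow:
  (a) Mira Okafor resides in Dunley, which satisfies one of the alternatives. Satisfied.
  (b) The plaintiff resides in Galen, which is not Sylrow, so one alternative holds. Condition met.
  (c) The plaintiff resides in Galen, not Sylrow. Not satisfied.
  → The court lacks jurisdiction.
Courts with jurisdiction: the Sylrow District Court, the Dunley District Court — 2 in total.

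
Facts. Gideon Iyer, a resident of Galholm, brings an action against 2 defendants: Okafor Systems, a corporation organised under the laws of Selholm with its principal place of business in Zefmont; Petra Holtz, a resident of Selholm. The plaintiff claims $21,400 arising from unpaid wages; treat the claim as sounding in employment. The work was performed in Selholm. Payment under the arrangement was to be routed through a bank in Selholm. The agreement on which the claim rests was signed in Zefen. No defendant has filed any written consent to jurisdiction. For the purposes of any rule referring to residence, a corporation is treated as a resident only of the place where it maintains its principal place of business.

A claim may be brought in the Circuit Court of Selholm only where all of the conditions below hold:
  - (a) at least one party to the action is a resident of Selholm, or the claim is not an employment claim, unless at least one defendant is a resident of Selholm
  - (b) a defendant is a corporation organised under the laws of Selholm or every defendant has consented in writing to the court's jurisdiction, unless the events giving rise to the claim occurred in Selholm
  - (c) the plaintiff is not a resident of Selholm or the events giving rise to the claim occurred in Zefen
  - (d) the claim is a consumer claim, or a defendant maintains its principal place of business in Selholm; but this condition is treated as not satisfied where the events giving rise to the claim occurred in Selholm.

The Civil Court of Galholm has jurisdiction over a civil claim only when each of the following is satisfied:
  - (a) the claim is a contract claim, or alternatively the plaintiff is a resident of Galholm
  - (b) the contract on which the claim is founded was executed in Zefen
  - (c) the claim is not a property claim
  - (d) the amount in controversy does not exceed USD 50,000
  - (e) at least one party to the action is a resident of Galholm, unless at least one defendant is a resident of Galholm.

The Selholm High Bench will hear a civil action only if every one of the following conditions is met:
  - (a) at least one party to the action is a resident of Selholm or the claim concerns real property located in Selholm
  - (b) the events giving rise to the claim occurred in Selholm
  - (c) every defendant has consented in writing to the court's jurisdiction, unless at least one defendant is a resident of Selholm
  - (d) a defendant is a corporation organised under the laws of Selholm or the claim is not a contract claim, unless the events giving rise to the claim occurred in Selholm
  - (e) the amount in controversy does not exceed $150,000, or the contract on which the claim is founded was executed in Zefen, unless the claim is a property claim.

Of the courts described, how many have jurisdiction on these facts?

2

The Circuit Court of Selholm:
  (a) Petra Holtz resides in Selholm, so one alternative holds. Met.
  (b) Okafor Systems is organised under the laws of Selholm, which satisfies one of the alternatives. Satisfied.
  (c) The plaintiff resides in Galholm, which is not Selholm — that alternative is enough. Satisfied.
  (d) The claim is an employment claim, not a consumer claim; the corporate defendant(s) have their principal place of business in Zefmont, not Selholm — no alternative holds. Not satisfied.
  → The court lacks jurisdiction.
The Civil Court of Galholm:
  (a) The plaintiff resides in Galholm, so this disjunct is met. Condition met.
  (b) The contract was executed in Zefen. Satisfied.
  (c) The claim is an employment claim, not a property claim. Condition met.
  (d) The amount in controversy is 21,400 dollars, within the $50,000 ceiling. Met.
  (e) Gideon Iyer resides in Galholm. Satisfied.
  → The court has jurisdiction.
The Selholm High Bench:
  (a) Petra Holtz resides in Selholm, so this disjunct is met. Condition met.
  (b) The operative events occurred in Selholm. Met.
  (c) No such written consent has been filed. The proviso rescues it, though: Petra Holtz resides in Selholm. Condition met.
  (d) Okafor Systems is organised under the laws of Selholm, which satisfies one of the alternatives. Satisfied.
  (e) The amount in controversy is 21,400 dollars, within the USD 150,000 ceiling — that alternative is enough. Satisfied.
  → Every requirement is satisfied — jurisdiction.
Courts with jurisdiction: the Civil Court of Galholm, the Selholm High Bench — 2 in total.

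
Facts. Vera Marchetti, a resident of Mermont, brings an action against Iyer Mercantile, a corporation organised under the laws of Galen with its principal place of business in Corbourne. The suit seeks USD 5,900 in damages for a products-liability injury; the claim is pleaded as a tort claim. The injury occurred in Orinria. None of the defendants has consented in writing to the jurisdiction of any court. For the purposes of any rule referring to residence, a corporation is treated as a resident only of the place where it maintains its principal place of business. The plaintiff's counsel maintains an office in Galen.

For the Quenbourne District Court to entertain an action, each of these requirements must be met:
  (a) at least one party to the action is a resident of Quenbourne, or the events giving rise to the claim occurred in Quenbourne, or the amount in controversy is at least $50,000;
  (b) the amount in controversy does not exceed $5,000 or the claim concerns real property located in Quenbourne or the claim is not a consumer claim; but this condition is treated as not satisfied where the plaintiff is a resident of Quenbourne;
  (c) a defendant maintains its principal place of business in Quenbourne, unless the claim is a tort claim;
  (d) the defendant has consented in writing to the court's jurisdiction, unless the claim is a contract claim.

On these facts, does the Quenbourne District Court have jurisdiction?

The Quenbourne District Court:
  (a) No party resides in Quenbourne; the operative events occurred in Orinria, not Quenbourne; the amount in controversy is 5,900 dollars, below the 50,000 dollars floor — none of the alternatives is met. Condition not met.
  (b) The claim is a tort claim, not a consumer claim, which satisfies one of the alternatives. The carve-out does not apply: the plaintiff resides in Mermont, not Quenbourne. Met.
  (c) The corporate defendant(s) have their principal place of business in Corbourne, not Quenbourne. However, the claim is a tort claim, so the 'unless' proviso supplies this condition. Satisfied.
  (d) No such written consent has been filed. And the claim is a tort claim, not a contract claim, so the proviso does not save it. Not satisfied.
  → No jurisdiction.

No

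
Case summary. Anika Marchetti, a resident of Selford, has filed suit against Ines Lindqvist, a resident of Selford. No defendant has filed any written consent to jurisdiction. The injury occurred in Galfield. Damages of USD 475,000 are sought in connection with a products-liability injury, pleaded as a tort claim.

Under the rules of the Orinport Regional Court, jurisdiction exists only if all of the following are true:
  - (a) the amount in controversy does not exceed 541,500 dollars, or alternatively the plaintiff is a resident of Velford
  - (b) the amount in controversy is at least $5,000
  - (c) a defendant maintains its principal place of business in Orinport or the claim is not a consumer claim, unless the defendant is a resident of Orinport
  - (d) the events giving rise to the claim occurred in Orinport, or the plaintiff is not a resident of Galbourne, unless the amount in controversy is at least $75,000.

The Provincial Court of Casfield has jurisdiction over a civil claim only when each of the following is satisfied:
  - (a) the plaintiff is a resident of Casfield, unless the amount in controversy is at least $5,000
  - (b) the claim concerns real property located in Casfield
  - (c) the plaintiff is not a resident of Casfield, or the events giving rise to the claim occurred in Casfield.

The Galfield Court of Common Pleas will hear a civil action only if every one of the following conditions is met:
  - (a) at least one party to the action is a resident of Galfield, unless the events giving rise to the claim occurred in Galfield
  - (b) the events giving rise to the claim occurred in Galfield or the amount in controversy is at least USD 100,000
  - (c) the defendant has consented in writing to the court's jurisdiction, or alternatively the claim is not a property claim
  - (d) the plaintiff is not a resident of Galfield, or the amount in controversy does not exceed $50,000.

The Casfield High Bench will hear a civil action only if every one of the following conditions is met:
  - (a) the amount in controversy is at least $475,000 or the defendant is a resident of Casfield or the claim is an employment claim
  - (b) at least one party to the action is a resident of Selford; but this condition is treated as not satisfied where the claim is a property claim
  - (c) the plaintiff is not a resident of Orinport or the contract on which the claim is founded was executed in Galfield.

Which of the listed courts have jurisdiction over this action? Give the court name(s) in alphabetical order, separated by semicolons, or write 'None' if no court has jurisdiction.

the Casfield High Bench; the Galfield Court of Common Pleas; the Orinport Regional Court

The Orinport Regional Court:
  (a) The amount in controversy is $475,000, within the 541,500 dollars ceiling, so one alternative holds. Satisfied.
  (b) The amount in controversy is USD 475,000, which meets the USD 5,000 floor. Satisfied.
  (c) The claim is a tort claim, not a consumer claim, so this disjunct is met. Condition met.
  (d) The plaintiff resides in Selford, which is not Galbourne, so one alternative holds. Condition met.
  → The court has jurisdiction.
The Provincial Court of Casfield:
  (a) The plaintiff resides in Selford, not Casfield. The proviso rescues it, though: the amount in controversy is USD 475,000, which meets the $5,000 floor. Satisfied.
  (b) The claim does not concern real property. Fails.
  (c) The plaintiff resides in Selford, which is not Casfield, so one alternative holds. Met.
  → Not every requirement is met — no jurisdiction.
The Galfield Court of Common Pleas:
  (a) No party resides in Galfield. However, the operative events occurred in Galfield, so the 'unless' proviso supplies this condition. Condition met.
  (b) The operative events occurred in Galfield, so one alternative holds. Condition met.
  (c) The claim is a tort claim, not a property claim, so this disjunct is met. Satisfied.
  (d) The plaintiff resides in Selford, which is not Galfield, so one alternative holds. Met.
  → Jurisdiction lies.
The Casfield High Bench:
  (a) The amount in controversy is 475,000 dollars, which meets the $475,000 floor — that alternative is enough. Condition met.
  (b) Anika Marchetti resides in Selford. The carve-out does not apply: the claim is a tort claim, not a property claim. Met.
  (c) The plaintiff resides in Selford, which is not Orinport, so one alternative holds. Condition met.
  → All conditions met; jurisdiction exists.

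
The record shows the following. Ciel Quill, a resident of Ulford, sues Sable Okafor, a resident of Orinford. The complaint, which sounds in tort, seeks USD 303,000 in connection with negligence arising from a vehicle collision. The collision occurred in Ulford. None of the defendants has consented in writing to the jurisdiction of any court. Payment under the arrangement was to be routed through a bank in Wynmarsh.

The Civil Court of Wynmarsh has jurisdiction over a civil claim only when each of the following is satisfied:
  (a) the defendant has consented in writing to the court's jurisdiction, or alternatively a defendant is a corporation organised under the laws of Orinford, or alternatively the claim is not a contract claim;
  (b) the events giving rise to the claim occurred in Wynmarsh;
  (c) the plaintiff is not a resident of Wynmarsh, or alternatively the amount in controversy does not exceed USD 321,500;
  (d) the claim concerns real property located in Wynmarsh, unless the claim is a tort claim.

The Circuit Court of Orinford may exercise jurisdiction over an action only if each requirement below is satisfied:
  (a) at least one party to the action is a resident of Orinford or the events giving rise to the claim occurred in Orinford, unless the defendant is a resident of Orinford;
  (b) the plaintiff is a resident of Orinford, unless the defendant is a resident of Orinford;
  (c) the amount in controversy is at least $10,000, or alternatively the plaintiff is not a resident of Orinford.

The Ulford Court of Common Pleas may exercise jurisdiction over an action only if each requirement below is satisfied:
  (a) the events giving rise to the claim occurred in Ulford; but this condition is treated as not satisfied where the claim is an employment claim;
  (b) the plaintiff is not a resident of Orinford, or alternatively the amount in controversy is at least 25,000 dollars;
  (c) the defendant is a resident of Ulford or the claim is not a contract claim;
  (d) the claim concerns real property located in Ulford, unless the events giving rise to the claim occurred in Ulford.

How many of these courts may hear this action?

2

The Civil Court of Wynmarsh:
  (a) The claim is a tort claim, not a contract claim, which satisfies one of the alternatives. Met.
  (b) The operative events occurred in Ulford, not Wynmarsh. Condition not met.
  (c) The plaintiff resides in Ulford, which is not Wynmarsh, so this disjunct is met. Satisfied.
  (d) The claim does not concern real property. However, the claim is a tort claim, so the 'unless' proviso supplies this condition. Condition met.
  → The court lacks jurisdiction.
The Circuit Court of Orinford:
  (a) Sable Okafor resides in Orinford, which satisfies one of the alternatives. Condition met.
  (b) The plaintiff resides in Ulford, not Orinford. However, the defendant resides in Orinford, so the 'unless' proviso supplies this condition. Met.
  (c) The amount in controversy is 303,000 dollars, which meets the USD 10,000 floor, which satisfies one of the alternatives. Condition met.
  → The court has jurisdiction.
The Ulford Court of Common Pleas:
  (a) The operative events occurred in Ulford. And the carve-out is inapplicable — the claim is a tort claim, not an employment claim. Condition met.
  (b) The plaintiff resides in Ulford, which is not Orinford, which satisfies one of the alternatives. Condition met.
  (c) The claim is a tort claim, not a contract claim — that alternative is enough. Met.
  (d) The claim does not concern real property. But the operative events occurred in Ulford, and the 'unless' clause therefore excuses the requirement. Condition met.
  → Jurisdiction lies.
Courts with jurisdiction: the Circuit Court of Orinford, the Ulford Court of Common Pleas — 2 in total.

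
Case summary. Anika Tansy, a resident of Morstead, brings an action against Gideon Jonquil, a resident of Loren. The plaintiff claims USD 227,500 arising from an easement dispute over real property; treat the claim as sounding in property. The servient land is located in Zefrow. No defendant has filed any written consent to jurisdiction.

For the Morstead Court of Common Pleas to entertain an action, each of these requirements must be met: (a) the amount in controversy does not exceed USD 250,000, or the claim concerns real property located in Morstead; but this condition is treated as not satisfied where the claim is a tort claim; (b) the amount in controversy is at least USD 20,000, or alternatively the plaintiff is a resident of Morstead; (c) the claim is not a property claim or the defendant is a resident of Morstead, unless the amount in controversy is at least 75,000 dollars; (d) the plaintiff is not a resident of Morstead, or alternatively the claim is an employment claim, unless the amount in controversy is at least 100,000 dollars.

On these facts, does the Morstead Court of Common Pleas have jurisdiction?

The Morstead Court of Common Pleas:
  (a) The amount in controversy is USD 227,500, within the USD 250,000 ceiling, so this disjunct is met. And the carve-out is inapplicable — the claim is a property claim, not a tort claim. Met.
  (b) The amount in controversy is $227,500, which meets the $20,000 floor, so this disjunct is met. Satisfied.
  (c) The claim is a property claim; the defendant resides in Loren, not Morstead — none of the alternatives is met. But the amount in controversy is 227,500 dollars, which meets the USD 75,000 floor, and the 'unless' clause therefore excuses the requirement. Met.
  (d) The plaintiff resides in Morstead; the claim is a property claim, not an employment claim — every alternative fails. The proviso rescues it, though: the amount in controversy is USD 227,500, which meets the USD 100,000 floor. Satisfied.
  → The court has jurisdiction.

Yes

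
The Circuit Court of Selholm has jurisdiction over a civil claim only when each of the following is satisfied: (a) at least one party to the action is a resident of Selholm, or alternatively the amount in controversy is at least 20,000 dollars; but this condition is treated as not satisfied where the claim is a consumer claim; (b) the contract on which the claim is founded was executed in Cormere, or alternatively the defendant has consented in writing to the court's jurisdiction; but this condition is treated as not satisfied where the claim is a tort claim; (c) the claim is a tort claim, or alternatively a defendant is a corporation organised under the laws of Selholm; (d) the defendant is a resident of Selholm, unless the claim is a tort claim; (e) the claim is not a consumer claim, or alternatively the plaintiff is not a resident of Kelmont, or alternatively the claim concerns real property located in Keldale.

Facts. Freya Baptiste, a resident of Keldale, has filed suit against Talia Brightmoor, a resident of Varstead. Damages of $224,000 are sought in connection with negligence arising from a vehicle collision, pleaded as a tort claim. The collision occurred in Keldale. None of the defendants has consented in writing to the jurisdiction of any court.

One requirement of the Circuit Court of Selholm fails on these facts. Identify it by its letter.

The Circuit Court of Selholm:
  (a) The amount in controversy is $224,000, which meets the USD 20,000 floor, which satisfies one of the alternatives. And the carve-out is inapplicable — the claim is a tort claim, not a consumer claim. Condition met.
  (b) No contract (and hence no place of execution) is alleged; no such written consent has been filed — every alternative fails. Not met.
  (c) The claim is a tort claim — that alternative is enough. Satisfied.
  (d) The defendant resides in Varstead, not Selholm. The proviso rescues it, though: the claim is a tort claim. Condition met.
  (e) The claim is a tort claim, not a consumer claim, so one alternative holds. Met.
Only condition (b) fails.

(b)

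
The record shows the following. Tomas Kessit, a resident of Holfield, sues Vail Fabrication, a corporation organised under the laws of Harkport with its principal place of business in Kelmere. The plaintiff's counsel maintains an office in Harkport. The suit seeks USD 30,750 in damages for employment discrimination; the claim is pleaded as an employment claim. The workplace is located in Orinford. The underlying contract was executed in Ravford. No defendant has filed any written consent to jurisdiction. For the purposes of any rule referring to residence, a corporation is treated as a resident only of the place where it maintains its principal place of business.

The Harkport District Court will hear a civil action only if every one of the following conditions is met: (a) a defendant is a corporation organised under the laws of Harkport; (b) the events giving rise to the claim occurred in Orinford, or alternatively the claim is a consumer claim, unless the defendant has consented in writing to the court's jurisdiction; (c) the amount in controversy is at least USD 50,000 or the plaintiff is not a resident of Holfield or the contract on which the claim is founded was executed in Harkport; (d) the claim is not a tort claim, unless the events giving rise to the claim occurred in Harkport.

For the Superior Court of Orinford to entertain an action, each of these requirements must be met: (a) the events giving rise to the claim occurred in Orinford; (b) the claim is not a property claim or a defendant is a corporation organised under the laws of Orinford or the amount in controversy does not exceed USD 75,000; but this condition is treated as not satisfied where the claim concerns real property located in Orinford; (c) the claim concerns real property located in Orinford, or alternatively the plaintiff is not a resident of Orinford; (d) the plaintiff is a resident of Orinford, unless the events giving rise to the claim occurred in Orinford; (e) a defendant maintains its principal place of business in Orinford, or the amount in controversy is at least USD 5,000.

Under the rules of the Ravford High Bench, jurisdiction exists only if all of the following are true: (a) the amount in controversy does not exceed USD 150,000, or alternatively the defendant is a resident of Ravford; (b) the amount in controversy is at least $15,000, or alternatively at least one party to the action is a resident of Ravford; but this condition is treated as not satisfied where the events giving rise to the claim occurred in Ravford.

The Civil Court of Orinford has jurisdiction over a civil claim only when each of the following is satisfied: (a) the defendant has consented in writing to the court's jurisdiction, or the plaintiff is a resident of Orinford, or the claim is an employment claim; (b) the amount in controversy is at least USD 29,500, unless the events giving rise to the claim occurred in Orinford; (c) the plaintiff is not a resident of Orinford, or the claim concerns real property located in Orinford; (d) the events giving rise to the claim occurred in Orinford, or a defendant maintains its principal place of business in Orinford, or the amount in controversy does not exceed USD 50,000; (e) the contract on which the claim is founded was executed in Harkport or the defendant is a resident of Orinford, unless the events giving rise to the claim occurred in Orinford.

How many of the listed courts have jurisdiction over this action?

3

The Harkport District Court:
  (a) Vail Fabrication is organised under the laws of Harkport. Condition met.
  (b) The operative events occurred in Orinford, so one alternative holds. Satisfied.
  (c) The amount in controversy is USD 30,750, below the USD 50,000 floor; the plaintiff resides in Holfield; the contract was executed in Ravford, not Harkport — no alternative holds. Not met.
  (d) The claim is an employment claim, not a tort claim. Met.
  → No jurisdiction.
The Superior Court of Orinford:
  (a) The operative events occurred in Orinford. Met.
  (b) The claim is an employment claim, not a property claim — that alternative is enough. And the carve-out is inapplicable — the claim does not concern real property. Met.
  (c) The plaintiff resides in Holfield, which is not Orinford — that alternative is enough. Satisfied.
  (d) The plaintiff resides in Holfield, not Orinford. But the operative events occurred in Orinford, and the 'unless' clause therefore excuses the requirement. Condition met.
  (e) The amount in controversy is $30,750, which meets the 5,000 dollars floor, so this disjunct is met. Met.
  → All conditions met; jurisdiction exists.
The Ravford High Bench:
  (a) The amount in controversy is USD 30,750, within the USD 150,000 ceiling — that alternative is enough. Met.
  (b) The amount in controversy is $30,750, which meets the 15,000 dollars floor, so this disjunct is met. And the carve-out is inapplicable — the operative events occurred in Orinford, not Ravford. Met.
  → All conditions met; jurisdiction exists.
The Civil Court of Orinford:
  (a) The claim is an employment claim, so one alternative holds. Met.
  (b) The amount in controversy is USD 30,750, which meets the 29,500 dollars floor. Satisfied.
  (c) The plaintiff resides in Holfield, which is not Orinford — that alternative is enough. Met.
  (d) The operative events occurred in Orinford — that alternative is enough. Condition met.
  (e) The contract was executed in Ravford, not Harkport; the defendant resides in Kelmere, not Orinford — no alternative holds. But the operative events occurred in Orinford, and the 'unless' clause therefore excuses the requirement. Satisfied.
  → All conditions met; jurisdiction exists.
Courts with jurisdiction: the Superior Court of Orinford, the Ravford High Bench, the Civil Court of Orinford — 3 in total.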